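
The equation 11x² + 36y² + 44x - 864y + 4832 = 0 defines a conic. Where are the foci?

11(x² + 4x) + 36(y² - 24y) = -4832
Complete the square in x and y: 11(x + 2)² + 36(y - 12)² = -4832 + 44 + 5184 = 396
Dividing both sides by 396: (x + 2)²/36 + (y - 12)²/11 = 1
Ellipse, center (-2, 12), major axis horizontal; a² = 36, b² = 11.
c² = a² - b² = 36 - 11 = 25, so c = 5.
Foci lie on the horizontal axis through the center: (h ± c, k).

(-7, 12) and (3, 12)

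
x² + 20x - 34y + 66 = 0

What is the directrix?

y = -19/2

Only x is squared. Complete the square in x: (x + 10)² = 34(y + 1).
Vertex (-10, -1); 4p = 34 so p = 17/2. Opens up.
Directrix is the horizontal line y = k − p = -1 − (17/2) = -19/2.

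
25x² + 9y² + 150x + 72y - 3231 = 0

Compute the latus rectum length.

72/5

25(x² + 6x) + 9(y² + 8y) = 3231
Complete the square: 25(x + 3)² + 9(y + 4)² = 3231 + 225 + 144 = 3600
Dividing both sides by 3600: (x + 3)²/144 + (y + 4)²/400 = 1
Ellipse, center (-3, -4), major axis vertical; a² = 400, b² = 144.
Latus rectum length = 2b²/a = 2·144/20 = 72/5.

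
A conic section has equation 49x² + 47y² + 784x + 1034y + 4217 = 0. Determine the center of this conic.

(-8, -11)

Group the x- and y-terms: 49(x² + 16x) + 47(y² + 22y) = -4217
Complete the square in x and y: 49(x + 8)² + 47(y + 11)² = -4217 + 3136 + 5687 = 4606
Divide through by 4606 to get (x + 8)²/94 + (y + 11)²/98 = 1.
Ellipse with center (-8, -11).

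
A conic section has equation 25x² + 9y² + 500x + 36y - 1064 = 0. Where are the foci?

(-10, -18) and (-10, 14)

Collect terms: 25(x² + 20x) + 9(y² + 4y) = 1064
25(x + 10)² + 9(y + 2)² = 1064 + 2500 + 36 = 3600
Divide by 3600: (x + 10)²/144 + (y + 2)²/400 = 1
Ellipse, center (-10, -2), major axis vertical; a² = 400, b² = 144.
c² = a² - b² = 400 - 144 = 256, so c = 16.
Foci lie on the vertical axis through the center: (h, k ± c).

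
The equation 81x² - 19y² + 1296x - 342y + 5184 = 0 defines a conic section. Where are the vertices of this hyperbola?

(-8, -18) and (-8, 0)

Rearranging, 81(x² + 16x) -19(y² + 18y) = -5184.
81(x + 8)² -19(y + 9)² = -5184 + 5184 - 1539 = -1539
Divide through by -1539 to get (y + 9)²/81 - (x + 8)²/19 = 1.
Hyperbola, center (-8, -9), transverse axis vertical; a² = 81, b² = 19.
a = 9. Vertices at (h, k ± a).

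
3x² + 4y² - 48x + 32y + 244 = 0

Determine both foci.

3(x² - 16x) + 4(y² + 8y) = -244
Completing the square gives 3(x - 8)² + 4(y + 4)² = -244 + 192 + 64 = 12.
Dividing both sides by 12: (x - 8)²/4 + (y + 4)²/3 = 1
Ellipse, center (8, -4), major axis horizontal; a² = 4, b² = 3.
c² = a² - b² = 4 - 3 = 1, so c = 1.
Foci lie on the horizontal axis through the center: (h ± c, k).

(7, -4) and (9, -4)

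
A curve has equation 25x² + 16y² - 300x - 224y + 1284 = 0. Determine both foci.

Group: 25(x² - 12x) + 16(y² - 14y) = -1284
Complete the square in x and y: 25(x - 6)² + 16(y - 7)² = -1284 + 900 + 784 = 400
Divide through by 400 to get (x - 6)²/16 + (y - 7)²/25 = 1.
Ellipse, center (6, 7), major axis vertical; a² = 25, b² = 16.
c² = a² - b² = 25 - 16 = 9, so c = 3.
Foci lie on the vertical axis through the center: (h, k ± c).

(6, 4) and (6, 10)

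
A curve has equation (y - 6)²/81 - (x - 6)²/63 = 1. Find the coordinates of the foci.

(6, -6) and (6, 18)

Center (6, 6). The positive term is the y-term, so the transverse axis is vertical; a² = 81, b² = 63.
c² = a² + b² = 81 + 63 = 144, so c = 12.
Foci lie on the vertical axis through the center: (h, k ± c).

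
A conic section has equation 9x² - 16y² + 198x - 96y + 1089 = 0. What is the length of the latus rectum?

32/3

Group: 9(x² + 22x) -16(y² + 6y) = -1089
Complete the square: 9(x + 11)² -16(y + 3)² = -1089 + 1089 - 144 = -144
Divide through by -144 to get (y + 3)²/9 - (x + 11)²/16 = 1.
Hyperbola, center (-11, -3), transverse axis vertical; a² = 9, b² = 16.
Latus rectum length = 2b²/a = 2·16/3 = 32/3.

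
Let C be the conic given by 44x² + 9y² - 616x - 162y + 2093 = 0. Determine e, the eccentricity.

Group: 44(x² - 14x) + 9(y² - 18y) = -2093
Completing the square gives 44(x - 7)² + 9(y - 9)² = -2093 + 2156 + 729 = 792.
Divide by 792: (x - 7)²/18 + (y - 9)²/88 = 1
Ellipse, center (7, 9), major axis vertical; a² = 88, b² = 18.
c² = a² - b² = 70, so c = √70.
e = c/a = √70/2√22 = √385/22.

e = √385/22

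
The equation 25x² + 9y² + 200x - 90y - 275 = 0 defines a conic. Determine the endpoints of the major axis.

Rearranging, 25(x² + 8x) + 9(y² - 10y) = 275.
25(x + 4)² + 9(y - 5)² = 275 + 400 + 225 = 900
Dividing both sides by 900: (x + 4)²/36 + (y - 5)²/100 = 1
Ellipse, center (-4, 5), major axis vertical; a² = 100, b² = 36.
a = 10. Vertices at (h, k ± a).

(-4, -5) and (-4, 15)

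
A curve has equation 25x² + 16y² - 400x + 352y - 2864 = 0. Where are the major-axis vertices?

Rearranging, 25(x² - 16x) + 16(y² + 22y) = 2864.
Completing the square gives 25(x - 8)² + 16(y + 11)² = 2864 + 1600 + 1936 = 6400.
Divide by 6400: (x - 8)²/256 + (y + 11)²/400 = 1
Ellipse, center (8, -11), major axis vertical; a² = 400, b² = 256.
a = 20. Vertices at (h, k ± a).

(8, -31) and (8, 9)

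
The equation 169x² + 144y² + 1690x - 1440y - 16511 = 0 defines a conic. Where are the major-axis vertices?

(-5, -8) and (-5, 18)

169(x² + 10x) + 144(y² - 10y) = 16511
Complete the square: 169(x + 5)² + 144(y - 5)² = 16511 + 4225 + 3600 = 24336
Divide through by 24336 to get (x + 5)²/144 + (y - 5)²/169 = 1.
Ellipse, center (-5, 5), major axis vertical; a² = 169, b² = 144.
a = 13. Vertices at (h, k ± a).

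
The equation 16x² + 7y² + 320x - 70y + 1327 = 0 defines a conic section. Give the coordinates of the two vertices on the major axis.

16(x² + 20x) + 7(y² - 10y) = -1327
Complete the square in x and y: 16(x + 10)² + 7(y - 5)² = -1327 + 1600 + 175 = 448
Dividing both sides by 448: (x + 10)²/28 + (y - 5)²/64 = 1
Ellipse, center (-10, 5), major axis vertical; a² = 64, b² = 28.
a = 8. Vertices at (h, k ± a).

(-10, -3) and (-10, 13)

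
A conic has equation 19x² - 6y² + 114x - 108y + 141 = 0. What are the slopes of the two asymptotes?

Rearranging, 19(x² + 6x) -6(y² + 18y) = -141.
Complete the square: 19(x + 3)² -6(y + 9)² = -141 + 171 - 486 = -456
Divide through by -456 to get (y + 9)²/76 - (x + 3)²/24 = 1.
Hyperbola, center (-3, -9), transverse axis vertical; a² = 76, b² = 24.
For a vertical hyperbola the asymptotes have slope ±a/b.
Here that is ±2√19/2√6 = ±√114/6.

√114/6 and -√114/6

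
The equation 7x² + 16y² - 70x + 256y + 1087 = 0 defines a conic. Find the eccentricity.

e = 3/4

Group the x- and y-terms: 7(x² - 10x) + 16(y² + 16y) = -1087
Complete the square in x and y: 7(x - 5)² + 16(y + 8)² = -1087 + 175 + 1024 = 112
Divide through by 112 to get (x - 5)²/16 + (y + 8)²/7 = 1.
Ellipse, center (5, -8), major axis horizontal; a² = 16, b² = 7.
c² = a² - b² = 9, so c = 3.
e = c/a = 3/4.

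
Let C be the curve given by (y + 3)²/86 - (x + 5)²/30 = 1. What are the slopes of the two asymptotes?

√645/15 and -√645/15

Center (-5, -3). The positive term is the y-term, so the transverse axis is vertical; a² = 86, b² = 30.
For a vertical hyperbola the asymptotes have slope ±a/b.
Here that is ±√86/√30 = ±√645/15.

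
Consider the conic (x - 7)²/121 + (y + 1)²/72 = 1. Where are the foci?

(0, -1) and (14, -1)

Center (7, -1). The larger denominator 121 sits under the x-term, so the major axis is horizontal; a² = 121, b² = 72.
c² = a² - b² = 121 - 72 = 49, so c = 7.
Foci lie on the horizontal axis through the center: (h ± c, k).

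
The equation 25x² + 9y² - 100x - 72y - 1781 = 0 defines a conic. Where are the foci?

(2, -8) and (2, 16)

Group: 25(x² - 4x) + 9(y² - 8y) = 1781
Completing the square gives 25(x - 2)² + 9(y - 4)² = 1781 + 100 + 144 = 2025.
Divide through by 2025 to get (x - 2)²/81 + (y - 4)²/225 = 1.
Ellipse, center (2, 4), major axis vertical; a² = 225, b² = 81.
c² = a² - b² = 225 - 81 = 144, so c = 12.
Foci lie on the vertical axis through the center: (h, k ± c).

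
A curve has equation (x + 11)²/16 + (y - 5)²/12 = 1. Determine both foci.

(-13, 5) and (-9, 5)

Center (-11, 5). The larger denominator 16 sits under the x-term, so the major axis is horizontal; a² = 16, b² = 12.
c² = a² - b² = 16 - 12 = 4, so c = 2.
Foci lie on the horizontal axis through the center: (h ± c, k).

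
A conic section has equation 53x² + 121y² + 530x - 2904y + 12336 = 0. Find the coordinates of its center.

(-5, 12)

53(x² + 10x) + 121(y² - 24y) = -12336
Complete the square: 53(x + 5)² + 121(y - 12)² = -12336 + 1325 + 17424 = 6413
Dividing both sides by 6413: (x + 5)²/121 + (y - 12)²/53 = 1
Ellipse with center (-5, 12).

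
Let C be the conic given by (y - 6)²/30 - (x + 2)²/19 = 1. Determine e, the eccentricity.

e = 7√30/30

Center (-2, 6). The positive term is the y-term, so the transverse axis is vertical; a² = 30, b² = 19.
c² = a² + b² = 49, so c = 7.
e = c/a = 7/√30 = 7√30/30.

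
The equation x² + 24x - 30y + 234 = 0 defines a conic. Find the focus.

Only x is squared. Complete the square in x: (x + 12)² = 30(y - 3).
Vertex (-12, 3); 4p = 30 so p = 15/2. Opens up.
Focus is p units from the vertex along the axis: (h, k + p).

(-12, 21/2)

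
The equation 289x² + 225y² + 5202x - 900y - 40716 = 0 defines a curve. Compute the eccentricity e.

Group: 289(x² + 18x) + 225(y² - 4y) = 40716
289(x + 9)² + 225(y - 2)² = 40716 + 23409 + 900 = 65025
Divide through by 65025 to get (x + 9)²/225 + (y - 2)²/289 = 1.
Ellipse, center (-9, 2), major axis vertical; a² = 289, b² = 225.
c² = a² - b² = 64, so c = 8.
e = c/a = 8/17.

e = 8/17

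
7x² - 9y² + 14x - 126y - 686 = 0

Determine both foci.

Group the x- and y-terms: 7(x² + 2x) -9(y² + 14y) = 686
Complete the square: 7(x + 1)² -9(y + 7)² = 686 + 7 - 441 = 252
Divide by 252: (x + 1)²/36 - (y + 7)²/28 = 1
Hyperbola, center (-1, -7), transverse axis horizontal; a² = 36, b² = 28.
c² = a² + b² = 36 + 28 = 64, so c = 8.
Foci lie on the horizontal axis through the center: (h ± c, k).

(-9, -7) and (7, -7)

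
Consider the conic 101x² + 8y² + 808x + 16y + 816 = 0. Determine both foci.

(-4, -1 - √93) and (-4, -1 + √93)

Group the x- and y-terms: 101(x² + 8x) + 8(y² + 2y) = -816
101(x + 4)² + 8(y + 1)² = -816 + 1616 + 8 = 808
Dividing both sides by 808: (x + 4)²/8 + (y + 1)²/101 = 1
Ellipse, center (-4, -1), major axis vertical; a² = 101, b² = 8.
c² = a² - b² = 101 - 8 = 93, so c = √93.
Foci lie on the vertical axis through the center: (h, k ± c).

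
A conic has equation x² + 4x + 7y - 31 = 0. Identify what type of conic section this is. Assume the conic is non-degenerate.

No xy term. Coefficients of x² and y² are A = 1, C = 0.
Exactly one squared variable ⇒ parabola.

parabola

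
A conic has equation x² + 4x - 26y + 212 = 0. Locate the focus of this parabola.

Only x is squared. Complete the square in x: (x + 2)² = 26(y - 8).
Vertex (-2, 8); 4p = 26 so p = 13/2. Opens up.
Focus is p units from the vertex along the axis: (h, k + p).

(-2, 29/2)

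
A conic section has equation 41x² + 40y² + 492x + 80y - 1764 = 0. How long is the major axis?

Rearranging, 41(x² + 12x) + 40(y² + 2y) = 1764.
Complete the square in x and y: 41(x + 6)² + 40(y + 1)² = 1764 + 1476 + 40 = 3280
Dividing both sides by 3280: (x + 6)²/80 + (y + 1)²/82 = 1
Ellipse, center (-6, -1), major axis vertical; a² = 82, b² = 80.
a² = 82 so a = √82; the major axis has length 2a = 2√82.

2√82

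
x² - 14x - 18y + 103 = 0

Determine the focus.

(7, 15/2)

Only x is squared. Complete the square in x: (x - 7)² = 18(y - 3).
Vertex (7, 3); 4p = 18 so p = 9/2. Opens up.
Focus is p units from the vertex along the axis: (h, k + p).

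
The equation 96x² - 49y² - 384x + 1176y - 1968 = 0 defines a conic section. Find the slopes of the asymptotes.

Group: 96(x² - 4x) -49(y² - 24y) = 1968
Complete the square in x and y: 96(x - 2)² -49(y - 12)² = 1968 + 384 - 7056 = -4704
Divide by -4704: (y - 12)²/96 - (x - 2)²/49 = 1
Hyperbola, center (2, 12), transverse axis vertical; a² = 96, b² = 49.
For a vertical hyperbola the asymptotes have slope ±a/b.
Here that is ±4√6/7.

4√6/7 and -4√6/7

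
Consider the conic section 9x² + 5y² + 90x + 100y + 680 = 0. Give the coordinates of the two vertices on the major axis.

(-5, -13) and (-5, -7)

Rearranging, 9(x² + 10x) + 5(y² + 20y) = -680.
Completing the square gives 9(x + 5)² + 5(y + 10)² = -680 + 225 + 500 = 45.
Divide by 45: (x + 5)²/5 + (y + 10)²/9 = 1
Ellipse, center (-5, -10), major axis vertical; a² = 9, b² = 5.
a = 3. Vertices at (h, k ± a).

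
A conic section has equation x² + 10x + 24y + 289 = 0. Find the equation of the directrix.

y = -5

Only x is squared. Complete the square in x: (x + 5)² = -24(y + 11).
Vertex (-5, -11); 4p = -24 so p = -6. Opens down.
Directrix is the horizontal line y = k − p = -11 − (-6) = -5.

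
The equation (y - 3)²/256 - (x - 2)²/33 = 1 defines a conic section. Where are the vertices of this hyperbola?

(2, -13) and (2, 19)

Center (2, 3). The positive term is the y-term, so the transverse axis is vertical; a² = 256, b² = 33.
a = 16. Vertices at (h, k ± a).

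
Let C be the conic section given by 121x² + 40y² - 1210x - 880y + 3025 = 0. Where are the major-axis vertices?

Collect terms: 121(x² - 10x) + 40(y² - 22y) = -3025
121(x - 5)² + 40(y - 11)² = -3025 + 3025 + 4840 = 4840
Dividing both sides by 4840: (x - 5)²/40 + (y - 11)²/121 = 1
Ellipse, center (5, 11), major axis vertical; a² = 121, b² = 40.
a = 11. Vertices at (h, k ± a).

(5, 0) and (5, 22)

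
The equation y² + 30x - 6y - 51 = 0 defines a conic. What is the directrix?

Only y is squared. Complete the square in y: (y - 3)² = -30(x - 2).
Vertex (2, 3); 4p = -30 so p = -15/2. Opens left.
Directrix is the vertical line x = h − p = 2 − (-15/2) = 19/2.

x = 19/2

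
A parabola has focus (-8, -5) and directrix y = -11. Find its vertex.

(-8, -8)

The vertex is the midpoint between the focus and the directrix along the axis of symmetry.
Axis is vertical (directrix is horizontal). Vertex y-coordinate = (-5 + (-11))/2 = -8; x-coordinate = -8.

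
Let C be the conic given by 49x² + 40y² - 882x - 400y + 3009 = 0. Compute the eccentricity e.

Group the x- and y-terms: 49(x² - 18x) + 40(y² - 10y) = -3009
Complete the square in x and y: 49(x - 9)² + 40(y - 5)² = -3009 + 3969 + 1000 = 1960
Divide by 1960: (x - 9)²/40 + (y - 5)²/49 = 1
Ellipse, center (9, 5), major axis vertical; a² = 49, b² = 40.
c² = a² - b² = 9, so c = 3.
e = c/a = 3/7.

e = 3/7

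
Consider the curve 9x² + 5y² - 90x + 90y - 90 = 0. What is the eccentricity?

e = 2/3

Group: 9(x² - 10x) + 5(y² + 18y) = 90
Complete the square: 9(x - 5)² + 5(y + 9)² = 90 + 225 + 405 = 720
Dividing both sides by 720: (x - 5)²/80 + (y + 9)²/144 = 1
Ellipse, center (5, -9), major axis vertical; a² = 144, b² = 80.
c² = a² - b² = 64, so c = 8.
e = c/a = 8/12 = 2/3.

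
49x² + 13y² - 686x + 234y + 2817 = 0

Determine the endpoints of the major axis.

Rearranging, 49(x² - 14x) + 13(y² + 18y) = -2817.
Complete the square in x and y: 49(x - 7)² + 13(y + 9)² = -2817 + 2401 + 1053 = 637
Dividing both sides by 637: (x - 7)²/13 + (y + 9)²/49 = 1
Ellipse, center (7, -9), major axis vertical; a² = 49, b² = 13.
a = 7. Vertices at (h, k ± a).

(7, -16) and (7, -2)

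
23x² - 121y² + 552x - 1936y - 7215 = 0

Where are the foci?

(-24, -8) and (0, -8)

Group: 23(x² + 24x) -121(y² + 16y) = 7215
23(x + 12)² -121(y + 8)² = 7215 + 3312 - 7744 = 2783
Divide by 2783: (x + 12)²/121 - (y + 8)²/23 = 1
Hyperbola, center (-12, -8), transverse axis horizontal; a² = 121, b² = 23.
c² = a² + b² = 121 + 23 = 144, so c = 12.
Foci lie on the horizontal axis through the center: (h ± c, k).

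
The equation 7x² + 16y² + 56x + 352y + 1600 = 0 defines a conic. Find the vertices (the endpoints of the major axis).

(-12, -11) and (4, -11)

Rearranging, 7(x² + 8x) + 16(y² + 22y) = -1600.
Complete the square: 7(x + 4)² + 16(y + 11)² = -1600 + 112 + 1936 = 448
Dividing both sides by 448: (x + 4)²/64 + (y + 11)²/28 = 1
Ellipse, center (-4, -11), major axis horizontal; a² = 64, b² = 28.
a = 8. Vertices at (h ± a, k).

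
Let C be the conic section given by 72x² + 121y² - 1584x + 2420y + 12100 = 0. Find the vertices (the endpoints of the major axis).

Group the x- and y-terms: 72(x² - 22x) + 121(y² + 20y) = -12100
Complete the square: 72(x - 11)² + 121(y + 10)² = -12100 + 8712 + 12100 = 8712
Divide through by 8712 to get (x - 11)²/121 + (y + 10)²/72 = 1.
Ellipse, center (11, -10), major axis horizontal; a² = 121, b² = 72.
a = 11. Vertices at (h ± a, k).

(0, -10) and (22, -10)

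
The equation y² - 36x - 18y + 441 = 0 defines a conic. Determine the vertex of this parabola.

(10, 9)

Only y is squared. Complete the square in y: (y - 9)² = 36(x - 10).
Vertex (10, 9); 4p = 36 so p = 9. Opens right.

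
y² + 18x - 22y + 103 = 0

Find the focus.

Only y is squared. Complete the square in y: (y - 11)² = -18(x - 1).
Vertex (1, 11); 4p = -18 so p = -9/2. Opens left.
Focus is p units from the vertex along the axis: (h + p, k).

(-7/2, 11)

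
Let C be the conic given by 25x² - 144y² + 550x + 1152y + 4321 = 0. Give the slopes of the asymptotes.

Group the x- and y-terms: 25(x² + 22x) -144(y² - 8y) = -4321
Completing the square gives 25(x + 11)² -144(y - 4)² = -4321 + 3025 - 2304 = -3600.
Divide through by -3600 to get (y - 4)²/25 - (x + 11)²/144 = 1.
Hyperbola, center (-11, 4), transverse axis vertical; a² = 25, b² = 144.
For a vertical hyperbola the asymptotes have slope ±a/b.
Here that is ±5/12.

5/12 and -5/12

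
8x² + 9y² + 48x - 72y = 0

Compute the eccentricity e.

e = 1/3

Collect terms: 8(x² + 6x) + 9(y² - 8y) = 0
Complete the square in x and y: 8(x + 3)² + 9(y - 4)² = 0 + 72 + 144 = 216
Dividing both sides by 216: (x + 3)²/27 + (y - 4)²/24 = 1
Ellipse, center (-3, 4), major axis horizontal; a² = 27, b² = 24.
c² = a² - b² = 3, so c = √3.
e = c/a = √3/3√3 = 1/3.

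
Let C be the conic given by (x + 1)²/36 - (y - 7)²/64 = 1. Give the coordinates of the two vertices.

Center (-1, 7). The positive term is the x-term, so the transverse axis is horizontal; a² = 36, b² = 64.
a = 6. Vertices at (h ± a, k).

(-7, 7) and (5, 7)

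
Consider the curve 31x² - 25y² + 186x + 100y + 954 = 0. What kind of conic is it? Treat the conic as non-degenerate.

No xy term. Coefficients of x² and y² are A = 31, C = -25.
A and C have opposite signs ⇒ hyperbola.

hyperbola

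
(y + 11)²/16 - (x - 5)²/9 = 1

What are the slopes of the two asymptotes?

Center (5, -11). The positive term is the y-term, so the transverse axis is vertical; a² = 16, b² = 9.
For a vertical hyperbola the asymptotes have slope ±a/b.
Here that is ±4/3.

4/3 and -4/3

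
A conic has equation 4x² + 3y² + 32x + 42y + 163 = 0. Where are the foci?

(-4, -9) and (-4, -5)

4(x² + 8x) + 3(y² + 14y) = -163
Complete the square in x and y: 4(x + 4)² + 3(y + 7)² = -163 + 64 + 147 = 48
Dividing both sides by 48: (x + 4)²/12 + (y + 7)²/16 = 1
Ellipse, center (-4, -7), major axis vertical; a² = 16, b² = 12.
c² = a² - b² = 16 - 12 = 4, so c = 2.
Foci lie on the vertical axis through the center: (h, k ± c).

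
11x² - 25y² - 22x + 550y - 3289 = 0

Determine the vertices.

Group: 11(x² - 2x) -25(y² - 22y) = 3289
Completing the square gives 11(x - 1)² -25(y - 11)² = 3289 + 11 - 3025 = 275.
Divide by 275: (x - 1)²/25 - (y - 11)²/11 = 1
Hyperbola, center (1, 11), transverse axis horizontal; a² = 25, b² = 11.
a = 5. Vertices at (h ± a, k).

(-4, 11) and (6, 11)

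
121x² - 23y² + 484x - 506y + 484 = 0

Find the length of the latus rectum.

121(x² + 4x) -23(y² + 22y) = -484
Complete the square: 121(x + 2)² -23(y + 11)² = -484 + 484 - 2783 = -2783
Divide by -2783: (y + 11)²/121 - (x + 2)²/23 = 1
Hyperbola, center (-2, -11), transverse axis vertical; a² = 121, b² = 23.
Latus rectum length = 2b²/a = 2·23/11 = 46/11.

46/11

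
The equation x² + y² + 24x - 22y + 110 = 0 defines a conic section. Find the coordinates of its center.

(-12, 11)

Rearranging, (x² + 24x) + (y² - 22y) = -110.
Completing the square gives (x + 12)² + (y - 11)² = -110 + 144 + 121 = 155.
So (x + 12)² + (y - 11)² = 155.
Circle centered at (-12, 11) with r² = 155.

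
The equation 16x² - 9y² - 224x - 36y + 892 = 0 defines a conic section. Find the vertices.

Group: 16(x² - 14x) -9(y² + 4y) = -892
Complete the square in x and y: 16(x - 7)² -9(y + 2)² = -892 + 784 - 36 = -144
Divide by -144: (y + 2)²/16 - (x - 7)²/9 = 1
Hyperbola, center (7, -2), transverse axis vertical; a² = 16, b² = 9.
a = 4. Vertices at (h, k ± a).

(7, -6) and (7, 2)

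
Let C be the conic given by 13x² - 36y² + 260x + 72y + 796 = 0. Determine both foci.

(-17, 1) and (-3, 1)

Collect terms: 13(x² + 20x) -36(y² - 2y) = -796
Complete the square: 13(x + 10)² -36(y - 1)² = -796 + 1300 - 36 = 468
Divide through by 468 to get (x + 10)²/36 - (y - 1)²/13 = 1.
Hyperbola, center (-10, 1), transverse axis horizontal; a² = 36, b² = 13.
c² = a² + b² = 36 + 13 = 49, so c = 7.
Foci lie on the horizontal axis through the center: (h ± c, k).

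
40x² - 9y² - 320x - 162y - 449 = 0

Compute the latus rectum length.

Rearranging, 40(x² - 8x) -9(y² + 18y) = 449.
40(x - 4)² -9(y + 9)² = 449 + 640 - 729 = 360
Dividing both sides by 360: (x - 4)²/9 - (y + 9)²/40 = 1
Hyperbola, center (4, -9), transverse axis horizontal; a² = 9, b² = 40.
Latus rectum length = 2b²/a = 2·40/3 = 80/3.

80/3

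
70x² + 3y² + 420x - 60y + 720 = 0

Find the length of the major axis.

2√70

Rearranging, 70(x² + 6x) + 3(y² - 20y) = -720.
Completing the square gives 70(x + 3)² + 3(y - 10)² = -720 + 630 + 300 = 210.
Dividing both sides by 210: (x + 3)²/3 + (y - 10)²/70 = 1
Ellipse, center (-3, 10), major axis vertical; a² = 70, b² = 3.
a² = 70 so a = √70; the major axis has length 2a = 2√70.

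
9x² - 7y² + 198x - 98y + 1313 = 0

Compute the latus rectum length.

14

Group: 9(x² + 22x) -7(y² + 14y) = -1313
Complete the square in x and y: 9(x + 11)² -7(y + 7)² = -1313 + 1089 - 343 = -567
Dividing both sides by -567: (y + 7)²/81 - (x + 11)²/63 = 1
Hyperbola, center (-11, -7), transverse axis vertical; a² = 81, b² = 63.
Latus rectum length = 2b²/a = 2·63/9 = 14.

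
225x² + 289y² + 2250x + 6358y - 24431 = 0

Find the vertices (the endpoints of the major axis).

Group: 225(x² + 10x) + 289(y² + 22y) = 24431
225(x + 5)² + 289(y + 11)² = 24431 + 5625 + 34969 = 65025
Divide through by 65025 to get (x + 5)²/289 + (y + 11)²/225 = 1.
Ellipse, center (-5, -11), major axis horizontal; a² = 289, b² = 225.
a = 17. Vertices at (h ± a, k).

(-22, -11) and (12, -11)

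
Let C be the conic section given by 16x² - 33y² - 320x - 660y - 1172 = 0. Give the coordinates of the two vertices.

Collect terms: 16(x² - 20x) -33(y² + 20y) = 1172
Complete the square in x and y: 16(x - 10)² -33(y + 10)² = 1172 + 1600 - 3300 = -528
Divide through by -528 to get (y + 10)²/16 - (x - 10)²/33 = 1.
Hyperbola, center (10, -10), transverse axis vertical; a² = 16, b² = 33.
a = 4. Vertices at (h, k ± a).

(10, -14) and (10, -6)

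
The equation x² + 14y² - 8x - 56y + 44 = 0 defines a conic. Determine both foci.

(4 - √26, 2) and (4 + √26, 2)

Rearranging, (x² - 8x) + 14(y² - 4y) = -44.
Complete the square: (x - 4)² + 14(y - 2)² = -44 + 16 + 56 = 28
Divide through by 28 to get (x - 4)²/28 + (y - 2)²/2 = 1.
Ellipse, center (4, 2), major axis horizontal; a² = 28, b² = 2.
c² = a² - b² = 28 - 2 = 26, so c = √26.
Foci lie on the horizontal axis through the center: (h ± c, k).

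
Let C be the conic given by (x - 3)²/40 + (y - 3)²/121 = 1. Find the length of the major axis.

22

Center (3, 3). The larger denominator 121 sits under the y-term, so the major axis is vertical; a² = 121, b² = 40.
a² = 121 so a = 11; the major axis has length 2a = 22.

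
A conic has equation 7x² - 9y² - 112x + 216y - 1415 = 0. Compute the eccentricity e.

e = 4/3

Group the x- and y-terms: 7(x² - 16x) -9(y² - 24y) = 1415
Complete the square: 7(x - 8)² -9(y - 12)² = 1415 + 448 - 1296 = 567
Divide by 567: (x - 8)²/81 - (y - 12)²/63 = 1
Hyperbola, center (8, 12), transverse axis horizontal; a² = 81, b² = 63.
c² = a² + b² = 144, so c = 12.
e = c/a = 12/9 = 4/3.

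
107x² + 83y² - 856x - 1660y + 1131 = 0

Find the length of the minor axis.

2√83

Rearranging, 107(x² - 8x) + 83(y² - 20y) = -1131.
107(x - 4)² + 83(y - 10)² = -1131 + 1712 + 8300 = 8881
Divide through by 8881 to get (x - 4)²/83 + (y - 10)²/107 = 1.
Ellipse, center (4, 10), major axis vertical; a² = 107, b² = 83.
b² = 83 so b = √83; the minor axis has length 2b = 2√83.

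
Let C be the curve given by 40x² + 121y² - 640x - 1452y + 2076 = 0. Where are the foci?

(-1, 6) and (17, 6)

40(x² - 16x) + 121(y² - 12y) = -2076
Complete the square in x and y: 40(x - 8)² + 121(y - 6)² = -2076 + 2560 + 4356 = 4840
Divide by 4840: (x - 8)²/121 + (y - 6)²/40 = 1
Ellipse, center (8, 6), major axis horizontal; a² = 121, b² = 40.
c² = a² - b² = 121 - 40 = 81, so c = 9.
Foci lie on the horizontal axis through the center: (h ± c, k).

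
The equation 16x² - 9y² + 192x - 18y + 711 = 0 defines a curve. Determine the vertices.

(-6, -5) and (-6, 3)

Group the x- and y-terms: 16(x² + 12x) -9(y² + 2y) = -711
Complete the square: 16(x + 6)² -9(y + 1)² = -711 + 576 - 9 = -144
Dividing both sides by -144: (y + 1)²/16 - (x + 6)²/9 = 1
Hyperbola, center (-6, -1), transverse axis vertical; a² = 16, b² = 9.
a = 4. Vertices at (h, k ± a).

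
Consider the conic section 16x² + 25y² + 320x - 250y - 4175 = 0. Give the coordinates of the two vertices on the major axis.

(-30, 5) and (10, 5)

16(x² + 20x) + 25(y² - 10y) = 4175
16(x + 10)² + 25(y - 5)² = 4175 + 1600 + 625 = 6400
Dividing both sides by 6400: (x + 10)²/400 + (y - 5)²/256 = 1
Ellipse, center (-10, 5), major axis horizontal; a² = 400, b² = 256.
a = 20. Vertices at (h ± a, k).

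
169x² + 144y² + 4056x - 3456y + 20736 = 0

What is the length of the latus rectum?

Group the x- and y-terms: 169(x² + 24x) + 144(y² - 24y) = -20736
Complete the square: 169(x + 12)² + 144(y - 12)² = -20736 + 24336 + 20736 = 24336
Divide through by 24336 to get (x + 12)²/144 + (y - 12)²/169 = 1.
Ellipse, center (-12, 12), major axis vertical; a² = 169, b² = 144.
Latus rectum length = 2b²/a = 2·144/13 = 288/13.

288/13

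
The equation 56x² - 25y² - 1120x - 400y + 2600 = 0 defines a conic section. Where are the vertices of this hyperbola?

Collect terms: 56(x² - 20x) -25(y² + 16y) = -2600
56(x - 10)² -25(y + 8)² = -2600 + 5600 - 1600 = 1400
Divide through by 1400 to get (x - 10)²/25 - (y + 8)²/56 = 1.
Hyperbola, center (10, -8), transverse axis horizontal; a² = 25, b² = 56.
a = 5. Vertices at (h ± a, k).

(5, -8) and (15, -8)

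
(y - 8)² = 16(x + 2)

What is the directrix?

x = -6

Vertex (-2, 8); 4p = 16 so p = 4. Opens right.
Directrix is the vertical line x = h − p = -2 − (4) = -6.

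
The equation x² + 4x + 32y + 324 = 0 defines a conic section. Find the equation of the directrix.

Only x is squared. Complete the square in x: (x + 2)² = -32(y + 10).
Vertex (-2, -10); 4p = -32 so p = -8. Opens down.
Directrix is the horizontal line y = k − p = -10 − (-8) = -2.

y = -2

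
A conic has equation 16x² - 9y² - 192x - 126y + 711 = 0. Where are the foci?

(6, -17) and (6, 3)

Group the x- and y-terms: 16(x² - 12x) -9(y² + 14y) = -711
Completing the square gives 16(x - 6)² -9(y + 7)² = -711 + 576 - 441 = -576.
Divide by -576: (y + 7)²/64 - (x - 6)²/36 = 1
Hyperbola, center (6, -7), transverse axis vertical; a² = 64, b² = 36.
c² = a² + b² = 64 + 36 = 100, so c = 10.
Foci lie on the vertical axis through the center: (h, k ± c).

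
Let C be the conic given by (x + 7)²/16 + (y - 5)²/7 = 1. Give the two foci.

Center (-7, 5). The larger denominator 16 sits under the x-term, so the major axis is horizontal; a² = 16, b² = 7.
c² = a² - b² = 16 - 7 = 9, so c = 3.
Foci lie on the horizontal axis through the center: (h ± c, k).

(-10, 5) and (-4, 5)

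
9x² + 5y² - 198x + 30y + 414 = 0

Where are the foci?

Collect terms: 9(x² - 22x) + 5(y² + 6y) = -414
9(x - 11)² + 5(y + 3)² = -414 + 1089 + 45 = 720
Divide by 720: (x - 11)²/80 + (y + 3)²/144 = 1
Ellipse, center (11, -3), major axis vertical; a² = 144, b² = 80.
c² = a² - b² = 144 - 80 = 64, so c = 8.
Foci lie on the vertical axis through the center: (h, k ± c).

(11, -11) and (11, 5)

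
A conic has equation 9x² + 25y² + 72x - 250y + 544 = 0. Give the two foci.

9(x² + 8x) + 25(y² - 10y) = -544
Complete the square: 9(x + 4)² + 25(y - 5)² = -544 + 144 + 625 = 225
Dividing both sides by 225: (x + 4)²/25 + (y - 5)²/9 = 1
Ellipse, center (-4, 5), major axis horizontal; a² = 25, b² = 9.
c² = a² - b² = 25 - 9 = 16, so c = 4.
Foci lie on the horizontal axis through the center: (h ± c, k).

(-8, 5) and (0, 5)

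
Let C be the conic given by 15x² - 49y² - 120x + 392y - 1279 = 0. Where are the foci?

(-4, 4) and (12, 4)

Rearranging, 15(x² - 8x) -49(y² - 8y) = 1279.
15(x - 4)² -49(y - 4)² = 1279 + 240 - 784 = 735
Divide by 735: (x - 4)²/49 - (y - 4)²/15 = 1
Hyperbola, center (4, 4), transverse axis horizontal; a² = 49, b² = 15.
c² = a² + b² = 49 + 15 = 64, so c = 8.
Foci lie on the horizontal axis through the center: (h ± c, k).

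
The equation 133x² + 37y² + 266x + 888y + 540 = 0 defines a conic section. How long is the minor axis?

2√37

Group the x- and y-terms: 133(x² + 2x) + 37(y² + 24y) = -540
133(x + 1)² + 37(y + 12)² = -540 + 133 + 5328 = 4921
Dividing both sides by 4921: (x + 1)²/37 + (y + 12)²/133 = 1
Ellipse, center (-1, -12), major axis vertical; a² = 133, b² = 37.
b² = 37 so b = √37; the minor axis has length 2b = 2√37.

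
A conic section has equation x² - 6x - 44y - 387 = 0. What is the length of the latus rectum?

Only x is squared. Complete the square in x: (x - 3)² = 44(y + 9).
Vertex (3, -9); 4p = 44 so p = 11. Opens up.
Latus rectum length = |4p| = 44.

44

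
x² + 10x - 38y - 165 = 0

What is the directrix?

Only x is squared. Complete the square in x: (x + 5)² = 38(y + 5).
Vertex (-5, -5); 4p = 38 so p = 19/2. Opens up.
Directrix is the horizontal line y = k − p = -5 − (19/2) = -29/2.

y = -29/2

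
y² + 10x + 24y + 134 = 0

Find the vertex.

(1, -12)

Only y is squared. Complete the square in y: (y + 12)² = -10(x - 1).
Vertex (1, -12); 4p = -10 so p = -5/2. Opens left.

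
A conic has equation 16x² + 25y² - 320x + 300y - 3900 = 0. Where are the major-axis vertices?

Collect terms: 16(x² - 20x) + 25(y² + 12y) = 3900
Complete the square: 16(x - 10)² + 25(y + 6)² = 3900 + 1600 + 900 = 6400
Dividing both sides by 6400: (x - 10)²/400 + (y + 6)²/256 = 1
Ellipse, center (10, -6), major axis horizontal; a² = 400, b² = 256.
a = 20. Vertices at (h ± a, k).

(-10, -6) and (30, -6)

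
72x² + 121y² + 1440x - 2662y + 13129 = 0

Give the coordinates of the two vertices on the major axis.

(-21, 11) and (1, 11)

72(x² + 20x) + 121(y² - 22y) = -13129
Complete the square: 72(x + 10)² + 121(y - 11)² = -13129 + 7200 + 14641 = 8712
Dividing both sides by 8712: (x + 10)²/121 + (y - 11)²/72 = 1
Ellipse, center (-10, 11), major axis horizontal; a² = 121, b² = 72.
a = 11. Vertices at (h ± a, k).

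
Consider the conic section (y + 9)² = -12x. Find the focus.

(-3, -9)

Vertex (0, -9); 4p = -12 so p = -3. Opens left.
Focus is p units from the vertex along the axis: (h + p, k).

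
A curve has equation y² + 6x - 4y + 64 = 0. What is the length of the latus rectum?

6

Only y is squared. Complete the square in y: (y - 2)² = -6(x + 10).
Vertex (-10, 2); 4p = -6 so p = -3/2. Opens left.
Latus rectum length = |4p| = 6.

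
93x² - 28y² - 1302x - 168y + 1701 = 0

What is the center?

Rearranging, 93(x² - 14x) -28(y² + 6y) = -1701.
Completing the square gives 93(x - 7)² -28(y + 3)² = -1701 + 4557 - 252 = 2604.
Dividing both sides by 2604: (x - 7)²/28 - (y + 3)²/93 = 1
Hyperbola with center (7, -3).

(7, -3)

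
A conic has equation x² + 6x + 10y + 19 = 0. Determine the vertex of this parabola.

(-3, -1)

Only x is squared. Complete the square in x: (x + 3)² = -10(y + 1).
Vertex (-3, -1); 4p = -10 so p = -5/2. Opens down.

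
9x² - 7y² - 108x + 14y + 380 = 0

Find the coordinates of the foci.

Rearranging, 9(x² - 12x) -7(y² - 2y) = -380.
Completing the square gives 9(x - 6)² -7(y - 1)² = -380 + 324 - 7 = -63.
Dividing both sides by -63: (y - 1)²/9 - (x - 6)²/7 = 1
Hyperbola, center (6, 1), transverse axis vertical; a² = 9, b² = 7.
c² = a² + b² = 9 + 7 = 16, so c = 4.
Foci lie on the vertical axis through the center: (h, k ± c).

(6, -3) and (6, 5)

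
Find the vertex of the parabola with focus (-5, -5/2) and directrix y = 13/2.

The vertex is the midpoint between the focus and the directrix along the axis of symmetry.
Axis is vertical (directrix is horizontal). Vertex y-coordinate = (-5/2 + 13/2)/2 = 2; x-coordinate = -5.

(-5, 2)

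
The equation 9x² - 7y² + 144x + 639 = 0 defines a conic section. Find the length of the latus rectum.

14/3

Group: 9(x² + 16x) -7y² = -639
Complete the square in x and y: 9(x + 8)² -7y² = -639 + 576 + 0 = -63
Divide through by -63 to get y²/9 - (x + 8)²/7 = 1.
Hyperbola, center (-8, 0), transverse axis vertical; a² = 9, b² = 7.
Latus rectum length = 2b²/a = 2·7/3 = 14/3.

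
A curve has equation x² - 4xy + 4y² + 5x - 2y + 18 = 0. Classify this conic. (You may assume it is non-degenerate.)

parabola

A = 1, B = -4, C = 4.
Discriminant B² − 4AC = (-4)² − 4·1·4 = 0.
B² − 4AC = 0 ⇒ parabola.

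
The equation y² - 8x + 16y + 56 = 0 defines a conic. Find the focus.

Only y is squared. Complete the square in y: (y + 8)² = 8(x + 1).
Vertex (-1, -8); 4p = 8 so p = 2. Opens right.
Focus is p units from the vertex along the axis: (h + p, k).

(1, -8)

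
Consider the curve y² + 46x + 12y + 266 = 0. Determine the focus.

Only y is squared. Complete the square in y: (y + 6)² = -46(x + 5).
Vertex (-5, -6); 4p = -46 so p = -23/2. Opens left.
Focus is p units from the vertex along the axis: (h + p, k).

(-33/2, -6)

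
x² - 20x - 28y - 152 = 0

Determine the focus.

(10, -2)

Only x is squared. Complete the square in x: (x - 10)² = 28(y + 9).
Vertex (10, -9); 4p = 28 so p = 7. Opens up.
Focus is p units from the vertex along the axis: (h, k + p).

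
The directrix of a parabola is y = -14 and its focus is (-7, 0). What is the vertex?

The vertex is the midpoint between the focus and the directrix along the axis of symmetry.
Axis is vertical (directrix is horizontal). Vertex y-coordinate = (0 + (-14))/2 = -7; x-coordinate = -7.

(-7, -7)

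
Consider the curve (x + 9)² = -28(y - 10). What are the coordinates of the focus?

Vertex (-9, 10); 4p = -28 so p = -7. Opens down.
Focus is p units from the vertex along the axis: (h, k + p).

(-9, 3)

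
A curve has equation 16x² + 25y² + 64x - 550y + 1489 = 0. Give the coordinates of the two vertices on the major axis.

Collect terms: 16(x² + 4x) + 25(y² - 22y) = -1489
16(x + 2)² + 25(y - 11)² = -1489 + 64 + 3025 = 1600
Dividing both sides by 1600: (x + 2)²/100 + (y - 11)²/64 = 1
Ellipse, center (-2, 11), major axis horizontal; a² = 100, b² = 64.
a = 10. Vertices at (h ± a, k).

(-12, 11) and (8, 11)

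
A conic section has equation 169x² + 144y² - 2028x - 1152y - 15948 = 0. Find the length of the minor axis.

Group the x- and y-terms: 169(x² - 12x) + 144(y² - 8y) = 15948
Complete the square in x and y: 169(x - 6)² + 144(y - 4)² = 15948 + 6084 + 2304 = 24336
Dividing both sides by 24336: (x - 6)²/144 + (y - 4)²/169 = 1
Ellipse, center (6, 4), major axis vertical; a² = 169, b² = 144.
b² = 144 so b = 12; the minor axis has length 2b = 24.

24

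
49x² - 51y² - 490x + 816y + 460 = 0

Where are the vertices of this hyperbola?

49(x² - 10x) -51(y² - 16y) = -460
Completing the square gives 49(x - 5)² -51(y - 8)² = -460 + 1225 - 3264 = -2499.
Divide by -2499: (y - 8)²/49 - (x - 5)²/51 = 1
Hyperbola, center (5, 8), transverse axis vertical; a² = 49, b² = 51.
a = 7. Vertices at (h, k ± a).

(5, 1) and (5, 15)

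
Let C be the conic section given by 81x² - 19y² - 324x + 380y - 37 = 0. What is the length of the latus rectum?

Group: 81(x² - 4x) -19(y² - 20y) = 37
Complete the square in x and y: 81(x - 2)² -19(y - 10)² = 37 + 324 - 1900 = -1539
Divide through by -1539 to get (y - 10)²/81 - (x - 2)²/19 = 1.
Hyperbola, center (2, 10), transverse axis vertical; a² = 81, b² = 19.
Latus rectum length = 2b²/a = 2·19/9 = 38/9.

38/9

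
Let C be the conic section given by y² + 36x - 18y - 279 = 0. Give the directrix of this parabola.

x = 19

Only y is squared. Complete the square in y: (y - 9)² = -36(x - 10).
Vertex (10, 9); 4p = -36 so p = -9. Opens left.
Directrix is the vertical line x = h − p = 10 − (-9) = 19.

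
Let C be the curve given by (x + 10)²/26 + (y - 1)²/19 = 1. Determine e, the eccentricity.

e = √182/26

Center (-10, 1). The larger denominator 26 sits under the x-term, so the major axis is horizontal; a² = 26, b² = 19.
c² = a² - b² = 7, so c = √7.
e = c/a = √7/√26 = √182/26.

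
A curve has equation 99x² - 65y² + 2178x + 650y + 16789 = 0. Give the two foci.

Rearranging, 99(x² + 22x) -65(y² - 10y) = -16789.
99(x + 11)² -65(y - 5)² = -16789 + 11979 - 1625 = -6435
Dividing both sides by -6435: (y - 5)²/99 - (x + 11)²/65 = 1
Hyperbola, center (-11, 5), transverse axis vertical; a² = 99, b² = 65.
c² = a² + b² = 99 + 65 = 164, so c = 2√41.
Foci lie on the vertical axis through the center: (h, k ± c).

(-11, 5 - 2√41) and (-11, 5 + 2√41)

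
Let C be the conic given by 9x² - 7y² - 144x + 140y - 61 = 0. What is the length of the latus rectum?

14/3

Collect terms: 9(x² - 16x) -7(y² - 20y) = 61
Completing the square gives 9(x - 8)² -7(y - 10)² = 61 + 576 - 700 = -63.
Divide through by -63 to get (y - 10)²/9 - (x - 8)²/7 = 1.
Hyperbola, center (8, 10), transverse axis vertical; a² = 9, b² = 7.
Latus rectum length = 2b²/a = 2·7/3 = 14/3.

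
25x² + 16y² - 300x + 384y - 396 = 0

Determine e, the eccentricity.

Group: 25(x² - 12x) + 16(y² + 24y) = 396
Completing the square gives 25(x - 6)² + 16(y + 12)² = 396 + 900 + 2304 = 3600.
Dividing both sides by 3600: (x - 6)²/144 + (y + 12)²/225 = 1
Ellipse, center (6, -12), major axis vertical; a² = 225, b² = 144.
c² = a² - b² = 81, so c = 9.
e = c/a = 9/15 = 3/5.

e = 3/5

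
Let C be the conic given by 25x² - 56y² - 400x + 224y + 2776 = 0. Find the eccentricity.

e = 9/5

25(x² - 16x) -56(y² - 4y) = -2776
25(x - 8)² -56(y - 2)² = -2776 + 1600 - 224 = -1400
Divide by -1400: (y - 2)²/25 - (x - 8)²/56 = 1
Hyperbola, center (8, 2), transverse axis vertical; a² = 25, b² = 56.
c² = a² + b² = 81, so c = 9.
e = c/a = 9/5.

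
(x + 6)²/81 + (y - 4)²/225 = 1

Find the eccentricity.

Center (-6, 4). The larger denominator 225 sits under the y-term, so the major axis is vertical; a² = 225, b² = 81.
c² = a² - b² = 144, so c = 12.
e = c/a = 12/15 = 4/5.

e = 4/5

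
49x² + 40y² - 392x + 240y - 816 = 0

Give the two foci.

Group the x- and y-terms: 49(x² - 8x) + 40(y² + 6y) = 816
Complete the square: 49(x - 4)² + 40(y + 3)² = 816 + 784 + 360 = 1960
Divide by 1960: (x - 4)²/40 + (y + 3)²/49 = 1
Ellipse, center (4, -3), major axis vertical; a² = 49, b² = 40.
c² = a² - b² = 49 - 40 = 9, so c = 3.
Foci lie on the vertical axis through the center: (h, k ± c).

(4, -6) and (4, 0)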